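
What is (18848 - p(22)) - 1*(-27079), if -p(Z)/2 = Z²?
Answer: 46895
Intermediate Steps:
p(Z) = -2*Z²
(18848 - p(22)) - 1*(-27079) = (18848 - (-2)*22²) - 1*(-27079) = (18848 - (-2)*484) + 27079 = (18848 - 1*(-968)) + 27079 = (18848 + 968) + 27079 = 19816 + 27079 = 46895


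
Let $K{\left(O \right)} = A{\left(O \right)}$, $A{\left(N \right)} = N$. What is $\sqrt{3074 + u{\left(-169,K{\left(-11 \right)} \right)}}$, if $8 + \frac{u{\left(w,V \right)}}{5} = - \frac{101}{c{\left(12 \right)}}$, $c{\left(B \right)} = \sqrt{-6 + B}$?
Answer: $\frac{\sqrt{109224 - 3030 \sqrt{6}}}{6} \approx 53.177$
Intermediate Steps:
$K{\left(O \right)} = O$
$u{\left(w,V \right)} = -40 - \frac{505 \sqrt{6}}{6}$ ($u{\left(w,V \right)} = -40 + 5 \left(- \frac{101}{\sqrt{-6 + 12}}\right) = -40 + 5 \left(- \frac{101}{\sqrt{6}}\right) = -40 + 5 \left(- 101 \frac{\sqrt{6}}{6}\right) = -40 + 5 \left(- \frac{101 \sqrt{6}}{6}\right) = -40 - \frac{505 \sqrt{6}}{6}$)
$\sqrt{3074 + u{\left(-169,K{\left(-11 \right)} \right)}} = \sqrt{3074 - \left(40 + \frac{505 \sqrt{6}}{6}\right)} = \sqrt{3034 - \frac{505 \sqrt{6}}{6}}$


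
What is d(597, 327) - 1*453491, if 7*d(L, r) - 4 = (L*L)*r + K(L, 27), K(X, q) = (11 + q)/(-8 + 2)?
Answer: 340113911/21 ≈ 1.6196e+7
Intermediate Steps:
K(X, q) = -11/6 - q/6 (K(X, q) = (11 + q)/(-6) = (11 + q)*(-⅙) = -11/6 - q/6)
d(L, r) = -⅓ + r*L²/7 (d(L, r) = 4/7 + ((L*L)*r + (-11/6 - ⅙*27))/7 = 4/7 + (L²*r + (-11/6 - 9/2))/7 = 4/7 + (r*L² - 19/3)/7 = 4/7 + (-19/3 + r*L²)/7 = 4/7 + (-19/21 + r*L²/7) = -⅓ + r*L²/7)
d(597, 327) - 1*453491 = (-⅓ + (⅐)*327*597²) - 1*453491 = (-⅓ + (⅐)*327*356409) - 453491 = (-⅓ + 116545743/7) - 453491 = 349637222/21 - 453491 = 340113911/21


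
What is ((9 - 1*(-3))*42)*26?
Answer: 13104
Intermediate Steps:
((9 - 1*(-3))*42)*26 = ((9 + 3)*42)*26 = (12*42)*26 = 504*26 = 13104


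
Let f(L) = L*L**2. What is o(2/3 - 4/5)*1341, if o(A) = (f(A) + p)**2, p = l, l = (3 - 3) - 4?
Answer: 27187443536/1265625 ≈ 21481.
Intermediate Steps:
l = -4 (l = 0 - 4 = -4)
f(L) = L**3
p = -4
o(A) = (-4 + A**3)**2 (o(A) = (A**3 - 4)**2 = (-4 + A**3)**2)
o(2/3 - 4/5)*1341 = (-4 + (2/3 - 4/5)**3)**2*1341 = (-4 + (-2/15)**3)**2*1341 = (-4 - 8/3375)**2*1341 = (-13508/3375)**2*1341 = (182466064/11390625)*1341 = 27187443536/1265625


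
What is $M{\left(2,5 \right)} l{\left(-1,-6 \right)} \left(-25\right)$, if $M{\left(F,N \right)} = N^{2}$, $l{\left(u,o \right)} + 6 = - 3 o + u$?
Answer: $-6875$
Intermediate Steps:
$l{\left(u,o \right)} = -6 + u - 3 o$ ($l{\left(u,o \right)} = -6 - \left(- u + 3 o\right) = -6 + u - 3 o$)
$M{\left(2,5 \right)} l{\left(-1,-6 \right)} \left(-25\right) = 5^{2} \left(-6 - 1 - -18\right) \left(-25\right) = 25 \left(-6 - 1 + 18\right) \left(-25\right) = 25 \cdot 11 \left(-25\right) = 275 \left(-25\right) = -6875$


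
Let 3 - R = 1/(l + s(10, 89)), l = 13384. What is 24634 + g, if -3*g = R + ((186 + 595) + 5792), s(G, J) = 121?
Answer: 909237631/40515 ≈ 22442.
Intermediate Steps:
R = 40514/13505 (R = 3 - 1/(13384 + 121) = 3 - 1/13505 = 40514/13505 ≈ 2.9999)
g = -88808879/40515 (g = -(40514/13505 + ((186 + 595) + 5792))/3 = -(40514/13505 + (781 + 5792))/3 = -(40514/13505 + 6573)/3 = -⅓*88808879/13505 = -88808879/40515 ≈ -2192.0)
24634 + g = 24634 - 88808879/40515 = 909237631/40515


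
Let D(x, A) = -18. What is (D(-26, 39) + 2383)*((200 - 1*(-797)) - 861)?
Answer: 321640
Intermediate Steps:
(D(-26, 39) + 2383)*((200 - 1*(-797)) - 861) = (-18 + 2383)*((200 - 1*(-797)) - 861) = 2365*((200 + 797) - 861) = 2365*(997 - 861) = 2365*136 = 321640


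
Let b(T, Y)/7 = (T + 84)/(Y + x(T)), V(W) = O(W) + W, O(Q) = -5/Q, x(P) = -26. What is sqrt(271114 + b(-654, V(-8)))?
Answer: sqrt(2148440954)/89 ≈ 520.80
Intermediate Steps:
V(W) = W - 5/W (V(W) = -5/W + W = W - 5/W)
b(T, Y) = 7*(84 + T)/(-26 + Y) (b(T, Y) = 7*((T + 84)/(Y - 26)) = 7*((84 + T)/(-26 + Y)) = 7*(84 + T)/(-26 + Y))
sqrt(271114 + b(-654, V(-8))) = sqrt(271114 + 7*(84 - 654)/(-26 + (-8 - 5/(-8)))) = sqrt(271114 + 7*(-570)/(-26 + (-8 - 5*(-1/8)))) = sqrt(271114 + 7*(-570)/(-26 + (-8 + 5/8))) = sqrt(271114 + 7*(-570)/(-26 - 59/8)) = sqrt(271114 + 7*(-570)/(-267/8)) = sqrt(271114 + 7*(-8/267)*(-570)) = sqrt(271114 + 10640/89) = sqrt(24139786/89) = sqrt(2148440954)/89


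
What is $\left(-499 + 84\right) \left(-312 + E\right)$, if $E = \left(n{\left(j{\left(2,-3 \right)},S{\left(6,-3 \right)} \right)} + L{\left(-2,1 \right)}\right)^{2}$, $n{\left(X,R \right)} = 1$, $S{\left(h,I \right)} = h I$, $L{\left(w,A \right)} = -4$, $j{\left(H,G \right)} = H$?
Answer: $125745$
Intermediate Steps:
$S{\left(h,I \right)} = I h$
$E = 9$ ($E = \left(1 - 4\right)^{2} = \left(-3\right)^{2} = 9$)
$\left(-499 + 84\right) \left(-312 + E\right) = \left(-499 + 84\right) \left(-312 + 9\right) = \left(-415\right) \left(-303\right) = 125745$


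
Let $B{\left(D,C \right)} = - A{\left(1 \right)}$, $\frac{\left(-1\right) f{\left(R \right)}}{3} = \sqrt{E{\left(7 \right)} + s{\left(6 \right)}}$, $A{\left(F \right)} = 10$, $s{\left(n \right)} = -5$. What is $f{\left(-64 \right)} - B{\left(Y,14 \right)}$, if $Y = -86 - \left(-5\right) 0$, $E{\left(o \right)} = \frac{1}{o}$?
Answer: $10 - \frac{3 i \sqrt{238}}{7} \approx 10.0 - 6.6117 i$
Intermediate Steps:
$Y = -86$ ($Y = -86 - 0 = -86 + 0 = -86$)
$f{\left(R \right)} = - \frac{3 i \sqrt{238}}{7}$ ($f{\left(R \right)} = - 3 \sqrt{\frac{1}{7} - 5} = - 3 \sqrt{- \frac{34}{7}} = - 3 \frac{i \sqrt{238}}{7} = - \frac{3 i \sqrt{238}}{7}$)
$B{\left(D,C \right)} = -10$ ($B{\left(D,C \right)} = \left(-1\right) 10 = -10$)
$f{\left(-64 \right)} - B{\left(Y,14 \right)} = - \frac{3 i \sqrt{238}}{7} - -10 = - \frac{3 i \sqrt{238}}{7} + 10 = 10 - \frac{3 i \sqrt{238}}{7}$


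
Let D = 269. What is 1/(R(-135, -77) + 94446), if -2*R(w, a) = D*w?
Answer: 2/225207 ≈ 8.8807e-6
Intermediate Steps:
R(w, a) = -269*w/2
1/(R(-135, -77) + 94446) = 1/(-269/2*(-135) + 94446) = 1/(36315/2 + 94446) = 1/(225207/2) = 2/225207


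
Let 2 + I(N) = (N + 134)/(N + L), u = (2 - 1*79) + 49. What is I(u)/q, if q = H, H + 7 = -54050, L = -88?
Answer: 169/3135306 ≈ 5.3902e-5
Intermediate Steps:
H = -54057 (H = -7 - 54050 = -54057)
u = -28 (u = (2 - 79) + 49 = -77 + 49 = -28)
I(N) = -2 + (134 + N)/(-88 + N) (I(N) = -2 + (N + 134)/(N - 88) = -2 + (134 + N)/(-88 + N))
q = -54057
I(u)/q = ((310 - 1*(-28))/(-88 - 28))/(-54057) = ((310 + 28)/(-116))*(-1/54057) = -1/116*338*(-1/54057) = -169/58*(-1/54057) = 169/3135306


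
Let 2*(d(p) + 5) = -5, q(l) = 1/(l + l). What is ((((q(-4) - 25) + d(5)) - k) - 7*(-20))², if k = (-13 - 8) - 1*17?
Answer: 1352569/64 ≈ 21134.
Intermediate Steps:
q(l) = 1/(2*l)
d(p) = -15/2 (d(p) = -5 + (½)*(-5) = -5 - 5/2 = -15/2)
k = -38 (k = -21 - 17 = -38)
((((q(-4) - 25) + d(5)) - k) - 7*(-20))² = (((((½)/(-4) - 25) - 15/2) - 1*(-38)) - 7*(-20))² = (((((½)*(-¼) - 25) - 15/2) + 38) + 140)² = ((((-⅛ - 25) - 15/2) + 38) + 140)² = (((-201/8 - 15/2) + 38) + 140)² = ((-261/8 + 38) + 140)² = (43/8 + 140)² = (1163/8)² = 1352569/64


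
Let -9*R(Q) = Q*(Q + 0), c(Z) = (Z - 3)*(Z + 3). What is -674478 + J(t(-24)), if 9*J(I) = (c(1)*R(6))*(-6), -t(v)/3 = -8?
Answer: -2023498/3 ≈ -6.7450e+5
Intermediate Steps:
c(Z) = (-3 + Z)*(3 + Z)
t(v) = 24 (t(v) = -3*(-8) = 24)
R(Q) = -Q**2/9 (R(Q) = -Q*(Q + 0)/9 = -Q*Q/9 = -Q**2/9)
J(I) = -64/3 (J(I) = (((-9 + 1**2)*(-1/9*6**2))*(-6))/9 = (((-9 + 1)*(-1/9*36))*(-6))/9 = (-8*(-4)*(-6))/9 = (32*(-6))/9 = (1/9)*(-192) = -64/3)
-674478 + J(t(-24)) = -674478 - 64/3 = -2023498/3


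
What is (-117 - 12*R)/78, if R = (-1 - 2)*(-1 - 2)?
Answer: -75/26 ≈ -2.8846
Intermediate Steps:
R = 9 (R = -3*(-3) = 9)
(-117 - 12*R)/78 = (-117 - 12*9)/78 = (-117 - 108)*(1/78) = -225*1/78 = -75/26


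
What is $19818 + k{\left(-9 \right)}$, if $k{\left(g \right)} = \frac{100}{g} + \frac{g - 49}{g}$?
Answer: $\frac{59440}{3} \approx 19813.0$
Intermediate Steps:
$k{\left(g \right)} = \frac{100}{g} + \frac{-49 + g}{g}$
$19818 + k{\left(-9 \right)} = 19818 + \frac{51 - 9}{-9} = 19818 - \frac{14}{3} = \frac{59440}{3}$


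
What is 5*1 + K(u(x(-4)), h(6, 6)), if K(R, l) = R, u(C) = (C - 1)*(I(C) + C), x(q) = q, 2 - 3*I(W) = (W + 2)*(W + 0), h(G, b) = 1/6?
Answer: 35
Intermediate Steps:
h(G, b) = ⅙ (h(G, b) = 1*(⅙) = ⅙)
I(W) = ⅔ - W*(2 + W)/3 (I(W) = ⅔ - (W + 2)*(W + 0)/3 = ⅔ - (2 + W)*W/3 = ⅔ - W*(2 + W)/3)
u(C) = (-1 + C)*(⅔ - C²/3 + C/3) (u(C) = (C - 1)*((⅔ - 2*C/3 - C²/3) + C) = (-1 + C)*(⅔ - C²/3 + C/3))
5*1 + K(u(x(-4)), h(6, 6)) = 5*1 + (-⅔ - ⅓*(-4)³ + (⅓)*(-4) + (⅔)*(-4)²) = 5 + (-⅔ - ⅓*(-64) - 4/3 + (⅔)*16) = 5 + (-⅔ + 64/3 - 4/3 + 32/3) = 5 + 30 = 35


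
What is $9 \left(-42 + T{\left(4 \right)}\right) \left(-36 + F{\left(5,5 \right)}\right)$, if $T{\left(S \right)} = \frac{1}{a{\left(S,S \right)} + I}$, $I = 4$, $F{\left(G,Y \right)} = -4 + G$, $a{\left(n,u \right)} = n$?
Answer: $\frac{105525}{8} \approx 13191.0$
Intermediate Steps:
$T{\left(S \right)} = \frac{1}{4 + S}$ ($T{\left(S \right)} = \frac{1}{S + 4} = \frac{1}{4 + S}$)
$9 \left(-42 + T{\left(4 \right)}\right) \left(-36 + F{\left(5,5 \right)}\right) = 9 \left(-42 + \frac{1}{4 + 4}\right) \left(-36 + \left(-4 + 5\right)\right) = 9 \left(-42 + \frac{1}{8}\right) \left(-36 + 1\right) = 9 \left(-42 + \frac{1}{8}\right) \left(-35\right) = 9 \left(\left(- \frac{335}{8}\right) \left(-35\right)\right) = 9 \cdot \frac{11725}{8} = \frac{105525}{8}$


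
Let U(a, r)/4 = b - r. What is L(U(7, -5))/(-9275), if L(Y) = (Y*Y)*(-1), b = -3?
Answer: 64/9275 ≈ 0.0069003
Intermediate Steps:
U(a, r) = -12 - 4*r (U(a, r) = 4*(-3 - r) = -12 - 4*r)
L(Y) = -Y² (L(Y) = Y²*(-1) = -Y²)
L(U(7, -5))/(-9275) = -(-12 - 4*(-5))²/(-9275) = -(-12 + 20)²*(-1/9275) = -1*8²*(-1/9275) = -1*64*(-1/9275) = -64*(-1/9275) = 64/9275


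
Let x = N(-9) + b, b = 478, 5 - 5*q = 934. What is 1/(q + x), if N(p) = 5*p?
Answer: 5/1236 ≈ 0.0040453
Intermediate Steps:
q = -929/5 (q = 1 - ⅕*934 = 1 - 934/5 = -929/5 ≈ -185.80)
x = 433 (x = 5*(-9) + 478 = -45 + 478 = 433)
1/(q + x) = 1/(-929/5 + 433) = 1/(1236/5) = 5/1236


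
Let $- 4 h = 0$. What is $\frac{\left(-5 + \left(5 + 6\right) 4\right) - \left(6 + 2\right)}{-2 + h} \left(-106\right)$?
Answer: $1643$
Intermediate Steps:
$h = 0$ ($h = \left(- \frac{1}{4}\right) 0 = 0$)
$\frac{\left(-5 + \left(5 + 6\right) 4\right) - \left(6 + 2\right)}{-2 + h} \left(-106\right) = \frac{\left(-5 + \left(5 + 6\right) 4\right) - \left(6 + 2\right)}{-2 + 0} \left(-106\right) = \frac{\left(-5 + 11 \cdot 4\right) - 8}{-2} \left(-106\right) = \left(\left(-5 + 44\right) - 8\right) \left(- \frac{1}{2}\right) \left(-106\right) = \left(39 - 8\right) \left(- \frac{1}{2}\right) \left(-106\right) = 31 \left(- \frac{1}{2}\right) \left(-106\right) = \left(- \frac{31}{2}\right) \left(-106\right) = 1643$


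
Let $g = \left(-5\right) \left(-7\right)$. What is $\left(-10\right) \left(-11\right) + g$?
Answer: $145$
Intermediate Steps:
$g = 35$
$\left(-10\right) \left(-11\right) + g = \left(-10\right) \left(-11\right) + 35 = 110 + 35 = 145$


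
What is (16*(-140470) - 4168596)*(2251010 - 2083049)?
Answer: -1077657259476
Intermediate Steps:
(16*(-140470) - 4168596)*(2251010 - 2083049) = (-2247520 - 4168596)*167961 = -6416116*167961 = -1077657259476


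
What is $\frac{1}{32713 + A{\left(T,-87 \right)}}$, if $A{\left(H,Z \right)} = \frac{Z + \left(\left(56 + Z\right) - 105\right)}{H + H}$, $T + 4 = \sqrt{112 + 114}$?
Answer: $\frac{27477136}{898801140247} + \frac{446 \sqrt{226}}{898801140247} \approx 3.0578 \cdot 10^{-5}$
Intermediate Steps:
$T = -4 + \sqrt{226}$ ($T = -4 + \sqrt{112 + 114} = -4 + \sqrt{226} \approx 11.033$)
$A{\left(H,Z \right)} = \frac{-49 + 2 Z}{2 H}$ ($A{\left(H,Z \right)} = \frac{Z + \left(-49 + Z\right)}{2 H} = \left(-49 + 2 Z\right) \frac{1}{2 H} = \frac{-49 + 2 Z}{2 H}$)
$\frac{1}{32713 + A{\left(T,-87 \right)}} = \frac{1}{32713 + \frac{- \frac{49}{2} - 87}{-4 + \sqrt{226}}} = \frac{1}{32713 + \frac{1}{-4 + \sqrt{226}} \left(- \frac{223}{2}\right)} = \frac{1}{32713 - \frac{223}{2 \left(-4 + \sqrt{226}\right)}}$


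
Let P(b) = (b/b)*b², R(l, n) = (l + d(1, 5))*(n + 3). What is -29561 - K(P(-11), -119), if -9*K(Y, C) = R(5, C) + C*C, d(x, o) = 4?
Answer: -252932/9 ≈ -28104.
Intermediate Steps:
R(l, n) = (3 + n)*(4 + l) (R(l, n) = (l + 4)*(n + 3) = (4 + l)*(3 + n) = (3 + n)*(4 + l))
P(b) = b² (P(b) = 1*b² = b²)
K(Y, C) = -3 - C - C²/9 (K(Y, C) = -((12 + 3*5 + 4*C + 5*C) + C*C)/9 = -((12 + 15 + 4*C + 5*C) + C²)/9 = -((27 + 9*C) + C²)/9 = -(27 + C² + 9*C)/9 = -3 - C - C²/9)
-29561 - K(P(-11), -119) = -29561 - (-3 - 1*(-119) - ⅑*(-119)²) = -29561 - (-3 + 119 - ⅑*14161) = -29561 - (-3 + 119 - 14161/9) = -29561 - 1*(-13117/9) = -29561 + 13117/9 = -252932/9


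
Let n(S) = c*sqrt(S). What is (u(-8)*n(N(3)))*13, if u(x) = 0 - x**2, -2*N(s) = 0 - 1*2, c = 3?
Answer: -2496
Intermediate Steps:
N(s) = 1 (N(s) = -(0 - 1*2)/2 = -(0 - 2)/2 = -1/2*(-2) = 1)
n(S) = 3*sqrt(S)
u(x) = -x**2
(u(-8)*n(N(3)))*13 = ((-1*(-8)**2)*(3*sqrt(1)))*13 = ((-1*64)*(3*1))*13 = -64*3*13 = -192*13 = -2496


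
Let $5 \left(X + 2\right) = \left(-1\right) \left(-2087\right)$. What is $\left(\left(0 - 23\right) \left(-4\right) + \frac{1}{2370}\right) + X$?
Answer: $\frac{1202539}{2370} \approx 507.4$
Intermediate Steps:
$X = \frac{2077}{5}$ ($X = -2 + \frac{\left(-1\right) \left(-2087\right)}{5} = -2 + \frac{1}{5} \cdot 2087 = -2 + \frac{2087}{5} = \frac{2077}{5} \approx 415.4$)
$\left(\left(0 - 23\right) \left(-4\right) + \frac{1}{2370}\right) + X = \left(\left(0 - 23\right) \left(-4\right) + \frac{1}{2370}\right) + \frac{2077}{5} = \left(\left(-23\right) \left(-4\right) + \frac{1}{2370}\right) + \frac{2077}{5} = \left(92 + \frac{1}{2370}\right) + \frac{2077}{5} = \frac{218041}{2370} + \frac{2077}{5} = \frac{1202539}{2370}$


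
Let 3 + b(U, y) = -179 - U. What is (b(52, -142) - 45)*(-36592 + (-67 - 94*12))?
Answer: 10542573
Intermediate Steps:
b(U, y) = -182 - U (b(U, y) = -3 + (-179 - U) = -182 - U)
(b(52, -142) - 45)*(-36592 + (-67 - 94*12)) = ((-182 - 1*52) - 45)*(-36592 + (-67 - 94*12)) = ((-182 - 52) - 45)*(-36592 + (-67 - 1128)) = (-234 - 45)*(-36592 - 1195) = -279*(-37787) = 10542573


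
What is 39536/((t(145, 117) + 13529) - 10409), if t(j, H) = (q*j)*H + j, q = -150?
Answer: -39536/2541485 ≈ -0.015556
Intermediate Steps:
t(j, H) = j - 150*H*j (t(j, H) = (-150*j)*H + j = -150*H*j + j = j - 150*H*j)
39536/((t(145, 117) + 13529) - 10409) = 39536/((145*(1 - 150*117) + 13529) - 10409) = 39536/((145*(1 - 17550) + 13529) - 10409) = 39536/((145*(-17549) + 13529) - 10409) = 39536/((-2544605 + 13529) - 10409) = 39536/(-2531076 - 10409) = 39536/(-2541485) = 39536*(-1/2541485) = -39536/2541485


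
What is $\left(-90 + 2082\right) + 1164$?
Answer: $3156$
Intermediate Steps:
$\left(-90 + 2082\right) + 1164 = 1992 + 1164 = 3156$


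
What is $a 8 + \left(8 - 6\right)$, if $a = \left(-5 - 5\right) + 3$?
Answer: $-54$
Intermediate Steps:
$a = -7$ ($a = -10 + 3 = -7$)
$a 8 + \left(8 - 6\right) = \left(-7\right) 8 + \left(8 - 6\right) = -56 + \left(8 - 6\right) = -56 + 2 = -54$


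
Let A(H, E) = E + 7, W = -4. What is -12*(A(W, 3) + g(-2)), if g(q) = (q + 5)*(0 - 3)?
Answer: -12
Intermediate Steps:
A(H, E) = 7 + E
g(q) = -15 - 3*q (g(q) = (5 + q)*(-3) = -15 - 3*q)
-12*(A(W, 3) + g(-2)) = -12*((7 + 3) + (-15 - 3*(-2))) = -12*(10 + (-15 + 6)) = -12*(10 - 9) = -12*1 = -12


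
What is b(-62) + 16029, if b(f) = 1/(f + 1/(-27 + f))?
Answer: 88463962/5519 ≈ 16029.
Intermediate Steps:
b(-62) + 16029 = (-27 - 62)/(1 + (-62)² - 27*(-62)) + 16029 = -89/(1 + 3844 + 1674) + 16029 = -89/5519 + 16029 = 88463962/5519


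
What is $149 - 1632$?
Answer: $-1483$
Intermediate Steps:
$149 - 1632 = -1483$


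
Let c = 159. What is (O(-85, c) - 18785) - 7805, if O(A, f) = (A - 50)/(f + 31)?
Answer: -1010447/38 ≈ -26591.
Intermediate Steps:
O(A, f) = (-50 + A)/(31 + f)
(O(-85, c) - 18785) - 7805 = ((-50 - 85)/(31 + 159) - 18785) - 7805 = (-135/190 - 18785) - 7805 = ((1/190)*(-135) - 18785) - 7805 = (-27/38 - 18785) - 7805 = -713857/38 - 7805 = -1010447/38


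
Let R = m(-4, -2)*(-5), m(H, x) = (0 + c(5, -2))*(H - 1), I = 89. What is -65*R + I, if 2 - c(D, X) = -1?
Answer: -4786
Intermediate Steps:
c(D, X) = 3 (c(D, X) = 2 - 1*(-1) = 2 + 1 = 3)
m(H, x) = -3 + 3*H (m(H, x) = (0 + 3)*(H - 1) = 3*(-1 + H) = -3 + 3*H)
R = 75 (R = (-3 + 3*(-4))*(-5) = (-3 - 12)*(-5) = -15*(-5) = 75)
-65*R + I = -65*75 + 89 = -4875 + 89 = -4786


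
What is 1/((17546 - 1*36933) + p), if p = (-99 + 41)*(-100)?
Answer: -1/13587 ≈ -7.3600e-5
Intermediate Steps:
p = 5800 (p = -58*(-100) = 5800)
1/((17546 - 1*36933) + p) = 1/((17546 - 1*36933) + 5800) = 1/((17546 - 36933) + 5800) = 1/(-19387 + 5800) = 1/(-13587) = -1/13587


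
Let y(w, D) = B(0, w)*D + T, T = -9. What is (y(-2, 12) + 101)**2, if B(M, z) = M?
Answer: 8464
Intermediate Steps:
y(w, D) = -9 (y(w, D) = 0*D - 9 = 0 - 9 = -9)
(y(-2, 12) + 101)**2 = (-9 + 101)**2 = 92**2 = 8464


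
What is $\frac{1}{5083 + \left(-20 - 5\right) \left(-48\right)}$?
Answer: $\frac{1}{6283} \approx 0.00015916$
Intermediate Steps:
$\frac{1}{5083 + \left(-20 - 5\right) \left(-48\right)} = \frac{1}{5083 - -1200} = \frac{1}{5083 + 1200} = \frac{1}{6283}$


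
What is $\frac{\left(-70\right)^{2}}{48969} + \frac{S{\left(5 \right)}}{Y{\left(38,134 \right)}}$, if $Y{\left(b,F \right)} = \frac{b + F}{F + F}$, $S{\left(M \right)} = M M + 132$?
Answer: $\frac{515315611}{2105667} \approx 244.73$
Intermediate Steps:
$S{\left(M \right)} = 132 + M^{2}$ ($S{\left(M \right)} = M^{2} + 132 = 132 + M^{2}$)
$Y{\left(b,F \right)} = \frac{F + b}{2 F}$
$\frac{\left(-70\right)^{2}}{48969} + \frac{S{\left(5 \right)}}{Y{\left(38,134 \right)}} = \frac{\left(-70\right)^{2}}{48969} + \frac{132 + 5^{2}}{\frac{1}{2} \cdot \frac{1}{134} \left(134 + 38\right)} = 4900 \cdot \frac{1}{48969} + \frac{132 + 25}{\frac{1}{2} \cdot \frac{1}{134} \cdot 172} = \frac{4900}{48969} + \frac{157}{\frac{43}{67}} = \frac{4900}{48969} + 157 \cdot \frac{67}{43} = \frac{4900}{48969} + \frac{10519}{43} = \frac{515315611}{2105667}$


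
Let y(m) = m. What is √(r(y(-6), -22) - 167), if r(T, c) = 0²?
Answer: I*√167 ≈ 12.923*I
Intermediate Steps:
r(T, c) = 0
√(r(y(-6), -22) - 167) = √(0 - 167) = √(-167) = I*√167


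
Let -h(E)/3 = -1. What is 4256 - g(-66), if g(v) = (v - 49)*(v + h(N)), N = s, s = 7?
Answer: -2989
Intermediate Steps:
N = 7
h(E) = 3 (h(E) = -3*(-1) = 3)
g(v) = (-49 + v)*(3 + v) (g(v) = (v - 49)*(v + 3) = (-49 + v)*(3 + v))
4256 - g(-66) = 4256 - (-147 + (-66)² - 46*(-66)) = 4256 - (-147 + 4356 + 3036) = 4256 - 1*7245 = 4256 - 7245 = -2989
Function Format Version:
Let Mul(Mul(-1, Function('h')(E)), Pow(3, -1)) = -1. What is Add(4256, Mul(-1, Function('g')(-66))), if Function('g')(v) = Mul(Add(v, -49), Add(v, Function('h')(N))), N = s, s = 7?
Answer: -2989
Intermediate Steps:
N = 7
Function('h')(E) = 3 (Function('h')(E) = Mul(-3, -1) = 3)
Function('g')(v) = Mul(Add(-49, v), Add(3, v)) (Function('g')(v) = Mul(Add(v, -49), Add(v, 3)) = Mul(Add(-49, v), Add(3, v)))
Add(4256, Mul(-1, Function('g')(-66))) = Add(4256, Mul(-1, Add(-147, Pow(-66, 2), Mul(-46, -66)))) = Add(4256, Mul(-1, Add(-147, 4356, 3036))) = Add(4256, Mul(-1, 7245)) = Add(4256, -7245) = -2989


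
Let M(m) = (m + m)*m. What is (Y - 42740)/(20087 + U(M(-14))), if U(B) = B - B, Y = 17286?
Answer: -25454/20087 ≈ -1.2672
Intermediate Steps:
M(m) = 2*m**2 (M(m) = (2*m)*m = 2*m**2)
U(B) = 0
(Y - 42740)/(20087 + U(M(-14))) = (17286 - 42740)/(20087 + 0) = -25454/20087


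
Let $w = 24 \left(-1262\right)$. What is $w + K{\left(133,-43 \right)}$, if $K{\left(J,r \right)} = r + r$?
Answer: $-30374$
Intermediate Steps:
$K{\left(J,r \right)} = 2 r$
$w = -30288$
$w + K{\left(133,-43 \right)} = -30288 + 2 \left(-43\right) = -30288 - 86 = -30374$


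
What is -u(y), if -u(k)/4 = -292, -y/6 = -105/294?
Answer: -1168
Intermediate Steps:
y = 15/7 (y = -(-630)/294 = -6*(-5/14) = 15/7 ≈ 2.1429)
u(k) = 1168 (u(k) = -4*(-292) = 1168)
-u(y) = -1*1168 = -1168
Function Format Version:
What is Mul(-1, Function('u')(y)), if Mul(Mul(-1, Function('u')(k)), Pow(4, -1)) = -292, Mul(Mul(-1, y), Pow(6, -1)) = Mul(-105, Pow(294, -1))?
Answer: -1168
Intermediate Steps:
y = Rational(15, 7) (y = Mul(-6, Mul(-105, Pow(294, -1))) = Mul(-6, Mul(-105, Rational(1, 294))) = Mul(-6, Rational(-5, 14)) = Rational(15, 7) ≈ 2.1429)
Function('u')(k) = 1168 (Function('u')(k) = Mul(-4, -292) = 1168)
Mul(-1, Function('u')(y)) = Mul(-1, 1168) = -1168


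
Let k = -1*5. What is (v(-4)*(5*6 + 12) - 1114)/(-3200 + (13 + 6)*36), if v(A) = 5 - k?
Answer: 347/1258 ≈ 0.27583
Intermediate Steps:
k = -5
v(A) = 10 (v(A) = 5 - 1*(-5) = 5 + 5 = 10)
(v(-4)*(5*6 + 12) - 1114)/(-3200 + (13 + 6)*36) = (10*(5*6 + 12) - 1114)/(-3200 + (13 + 6)*36) = (10*(30 + 12) - 1114)/(-3200 + 19*36) = (10*42 - 1114)/(-3200 + 684) = (420 - 1114)/(-2516) = -694*(-1/2516) = 347/1258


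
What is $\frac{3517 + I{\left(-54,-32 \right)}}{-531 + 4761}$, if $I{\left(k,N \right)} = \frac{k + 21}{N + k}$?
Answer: $\frac{60499}{72756} \approx 0.83153$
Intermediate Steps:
$I{\left(k,N \right)} = \frac{21 + k}{N + k}$
$\frac{3517 + I{\left(-54,-32 \right)}}{-531 + 4761} = \frac{3517 + \frac{21 - 54}{-32 - 54}}{-531 + 4761} = \frac{3517 + \frac{1}{-86} \left(-33\right)}{4230} = \left(3517 - - \frac{33}{86}\right) \frac{1}{4230} = \left(3517 + \frac{33}{86}\right) \frac{1}{4230} = \frac{302495}{86} \cdot \frac{1}{4230} = \frac{60499}{72756}$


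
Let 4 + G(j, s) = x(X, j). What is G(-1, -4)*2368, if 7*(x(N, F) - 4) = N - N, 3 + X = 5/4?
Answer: 0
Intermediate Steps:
X = -7/4 (X = -3 + 5/4 = -7/4 ≈ -1.7500)
x(N, F) = 4 (x(N, F) = 4 + (N - N)/7 = 4 + (⅐)*0 = 4 + 0 = 4)
G(j, s) = 0 (G(j, s) = -4 + 4 = 0)
G(-1, -4)*2368 = 0*2368 = 0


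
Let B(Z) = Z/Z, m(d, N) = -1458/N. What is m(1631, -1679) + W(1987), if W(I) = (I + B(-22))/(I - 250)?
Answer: 5870398/2916423 ≈ 2.0129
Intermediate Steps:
B(Z) = 1
W(I) = (1 + I)/(-250 + I) (W(I) = (I + 1)/(I - 250) = (1 + I)/(-250 + I))
m(1631, -1679) + W(1987) = -1458/(-1679) + (1 + 1987)/(-250 + 1987) = -1458*(-1/1679) + 1988/1737 = 1458/1679 + (1/1737)*1988 = 1458/1679 + 1988/1737 = 5870398/2916423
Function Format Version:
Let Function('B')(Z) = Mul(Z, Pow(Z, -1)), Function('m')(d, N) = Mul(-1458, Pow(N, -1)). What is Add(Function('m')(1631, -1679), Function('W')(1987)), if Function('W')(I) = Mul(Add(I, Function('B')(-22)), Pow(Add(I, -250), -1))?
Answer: Rational(5870398, 2916423) ≈ 2.0129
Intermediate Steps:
Function('B')(Z) = 1
Function('W')(I) = Mul(Pow(Add(-250, I), -1), Add(1, I)) (Function('W')(I) = Mul(Add(I, 1), Pow(Add(I, -250), -1)) = Mul(Add(1, I), Pow(Add(-250, I), -1)) = Mul(Pow(Add(-250, I), -1), Add(1, I)))
Add(Function('m')(1631, -1679), Function('W')(1987)) = Add(Mul(-1458, Pow(-1679, -1)), Mul(Pow(Add(-250, 1987), -1), Add(1, 1987))) = Add(Mul(-1458, Rational(-1, 1679)), Mul(Pow(1737, -1), 1988)) = Add(Rational(1458, 1679), Mul(Rational(1, 1737), 1988)) = Add(Rational(1458, 1679), Rational(1988, 1737)) = Rational(5870398, 2916423)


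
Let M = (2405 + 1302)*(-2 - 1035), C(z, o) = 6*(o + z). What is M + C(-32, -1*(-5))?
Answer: -3844321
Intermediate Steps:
C(z, o) = 6*o + 6*z
M = -3844159 (M = 3707*(-1037) = -3844159)
M + C(-32, -1*(-5)) = -3844159 + (6*(-1*(-5)) + 6*(-32)) = -3844159 + (6*5 - 192) = -3844159 + (30 - 192) = -3844159 - 162 = -3844321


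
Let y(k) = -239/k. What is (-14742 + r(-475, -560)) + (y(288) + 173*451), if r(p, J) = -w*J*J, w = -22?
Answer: 2005194289/288 ≈ 6.9625e+6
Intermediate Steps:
r(p, J) = 22*J² (r(p, J) = -(-22)*J*J = -(-22)*J² = 22*J²)
(-14742 + r(-475, -560)) + (y(288) + 173*451) = (-14742 + 22*(-560)²) + (-239/288 + 173*451) = (-14742 + 22*313600) + (-239*1/288 + 78023) = (-14742 + 6899200) + (-239/288 + 78023) = 6884458 + 22470385/288 = 2005194289/288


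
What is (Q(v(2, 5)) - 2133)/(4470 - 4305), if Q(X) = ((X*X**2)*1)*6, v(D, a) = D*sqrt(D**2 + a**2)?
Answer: -711/55 + 464*sqrt(29)/55 ≈ 32.504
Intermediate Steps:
Q(X) = 6*X**3 (Q(X) = (X**3*1)*6 = X**3*6 = 6*X**3)
(Q(v(2, 5)) - 2133)/(4470 - 4305) = (6*(2*sqrt(2**2 + 5**2))**3 - 2133)/(4470 - 4305) = (6*(2*sqrt(4 + 25))**3 - 2133)/165 = (6*(2*sqrt(29))**3 - 2133)*(1/165) = (6*(232*sqrt(29)) - 2133)*(1/165) = (1392*sqrt(29) - 2133)*(1/165) = (-2133 + 1392*sqrt(29))*(1/165) = -711/55 + 464*sqrt(29)/55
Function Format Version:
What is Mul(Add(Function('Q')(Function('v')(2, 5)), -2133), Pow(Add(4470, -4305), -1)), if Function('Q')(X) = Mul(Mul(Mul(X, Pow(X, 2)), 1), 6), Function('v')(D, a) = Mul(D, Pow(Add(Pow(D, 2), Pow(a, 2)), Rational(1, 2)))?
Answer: Add(Rational(-711, 55), Mul(Rational(464, 55), Pow(29, Rational(1, 2)))) ≈ 32.504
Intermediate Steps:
Function('Q')(X) = Mul(6, Pow(X, 3)) (Function('Q')(X) = Mul(Mul(Pow(X, 3), 1), 6) = Mul(Pow(X, 3), 6) = Mul(6, Pow(X, 3)))
Mul(Add(Function('Q')(Function('v')(2, 5)), -2133), Pow(Add(4470, -4305), -1)) = Mul(Add(Mul(6, Pow(Mul(2, Pow(Add(Pow(2, 2), Pow(5, 2)), Rational(1, 2))), 3)), -2133), Pow(Add(4470, -4305), -1)) = Mul(Add(Mul(6, Pow(Mul(2, Pow(Add(4, 25), Rational(1, 2))), 3)), -2133), Pow(165, -1)) = Mul(Add(Mul(6, Pow(Mul(2, Pow(29, Rational(1, 2))), 3)), -2133), Rational(1, 165)) = Mul(Add(Mul(6, Mul(232, Pow(29, Rational(1, 2)))), -2133), Rational(1, 165)) = Mul(Add(Mul(1392, Pow(29, Rational(1, 2))), -2133), Rational(1, 165)) = Mul(Add(-2133, Mul(1392, Pow(29, Rational(1, 2)))), Rational(1, 165)) = Add(Rational(-711, 55), Mul(Rational(464, 55), Pow(29, Rational(1, 2))))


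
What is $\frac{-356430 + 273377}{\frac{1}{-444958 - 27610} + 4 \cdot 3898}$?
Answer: $- \frac{39248190104}{7368280255} \approx -5.3266$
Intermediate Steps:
$\frac{-356430 + 273377}{\frac{1}{-444958 - 27610} + 4 \cdot 3898} = - \frac{83053}{\frac{1}{-472568} + 15592} = - \frac{83053}{- \frac{1}{472568} + 15592} = - \frac{83053}{\frac{7368280255}{472568}} = \left(-83053\right) \frac{472568}{7368280255} = - \frac{39248190104}{7368280255}$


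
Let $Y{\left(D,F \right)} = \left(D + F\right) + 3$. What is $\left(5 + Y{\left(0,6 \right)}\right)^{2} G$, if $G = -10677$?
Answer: $-2092692$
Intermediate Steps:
$Y{\left(D,F \right)} = 3 + D + F$
$\left(5 + Y{\left(0,6 \right)}\right)^{2} G = \left(5 + \left(3 + 0 + 6\right)\right)^{2} \left(-10677\right) = \left(5 + 9\right)^{2} \left(-10677\right) = 14^{2} \left(-10677\right) = 196 \left(-10677\right) = -2092692$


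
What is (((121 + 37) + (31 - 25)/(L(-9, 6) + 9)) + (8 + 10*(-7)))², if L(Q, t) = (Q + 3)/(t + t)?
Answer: 2702736/289 ≈ 9352.0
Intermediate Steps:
L(Q, t) = (3 + Q)/(2*t) (L(Q, t) = (3 + Q)/((2*t)) = (3 + Q)*(1/(2*t)) = (3 + Q)/(2*t))
(((121 + 37) + (31 - 25)/(L(-9, 6) + 9)) + (8 + 10*(-7)))² = (((121 + 37) + (31 - 25)/((½)*(3 - 9)/6 + 9)) + (8 + 10*(-7)))² = ((158 + 6/((½)*(⅙)*(-6) + 9)) + (8 - 70))² = ((158 + 6/(-½ + 9)) - 62)² = ((158 + 6/(17/2)) - 62)² = ((158 + 6*(2/17)) - 62)² = ((158 + 12/17) - 62)² = (2698/17 - 62)² = (1644/17)² = 2702736/289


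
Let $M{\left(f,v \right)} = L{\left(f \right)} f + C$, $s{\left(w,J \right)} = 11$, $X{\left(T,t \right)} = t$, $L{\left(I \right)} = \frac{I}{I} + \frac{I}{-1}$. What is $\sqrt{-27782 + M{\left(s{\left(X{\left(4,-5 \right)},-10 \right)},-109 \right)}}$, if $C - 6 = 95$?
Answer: $i \sqrt{27791} \approx 166.71 i$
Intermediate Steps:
$L{\left(I \right)} = 1 - I$ ($L{\left(I \right)} = 1 + I \left(-1\right) = 1 - I$)
$C = 101$ ($C = 6 + 95 = 101$)
$M{\left(f,v \right)} = 101 + f \left(1 - f\right)$ ($M{\left(f,v \right)} = \left(1 - f\right) f + 101 = f \left(1 - f\right) + 101 = 101 + f \left(1 - f\right)$)
$\sqrt{-27782 + M{\left(s{\left(X{\left(4,-5 \right)},-10 \right)},-109 \right)}} = \sqrt{-27782 + \left(101 - 11 \left(-1 + 11\right)\right)} = \sqrt{-27782 + \left(101 - 11 \cdot 10\right)} = \sqrt{-27782 + \left(101 - 110\right)} = \sqrt{-27782 - 9} = \sqrt{-27791} = i \sqrt{27791}$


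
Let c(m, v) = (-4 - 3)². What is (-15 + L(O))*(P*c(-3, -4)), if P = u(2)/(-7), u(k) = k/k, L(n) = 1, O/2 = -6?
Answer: 98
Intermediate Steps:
O = -12 (O = 2*(-6) = -12)
c(m, v) = 49 (c(m, v) = (-7)² = 49)
u(k) = 1
P = -⅐ (P = 1/(-7) = 1*(-⅐) = -⅐ ≈ -0.14286)
(-15 + L(O))*(P*c(-3, -4)) = (-15 + 1)*(-⅐*49) = -14*(-7) = 98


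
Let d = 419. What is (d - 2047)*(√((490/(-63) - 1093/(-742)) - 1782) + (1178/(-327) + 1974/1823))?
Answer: 2445249488/596121 - 814*I*√8861185858/1113 ≈ 4101.9 - 68845.0*I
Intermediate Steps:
(d - 2047)*(√((490/(-63) - 1093/(-742)) - 1782) + (1178/(-327) + 1974/1823)) = (419 - 2047)*(√((490/(-63) - 1093/(-742)) - 1782) + (1178/(-327) + 1974/1823)) = -1628*(√((490*(-1/63) - 1093*(-1/742)) - 1782) + (1178*(-1/327) + 1974*(1/1823))) = -1628*(√((-70/9 + 1093/742) - 1782) + (-1178/327 + 1974/1823)) = -1628*(√(-42103/6678 - 1782) - 1501996/596121) = -1628*(√(-11942299/6678) - 1501996/596121) = -1628*(I*√8861185858/2226 - 1501996/596121) = -1628*(-1501996/596121 + I*√8861185858/2226) = 2445249488/596121 - 814*I*√8861185858/1113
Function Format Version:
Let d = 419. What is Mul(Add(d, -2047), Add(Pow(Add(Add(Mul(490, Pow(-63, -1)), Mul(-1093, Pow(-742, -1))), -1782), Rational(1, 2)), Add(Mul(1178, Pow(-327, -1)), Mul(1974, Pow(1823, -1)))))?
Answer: Add(Rational(2445249488, 596121), Mul(Rational(-814, 1113), I, Pow(8861185858, Rational(1, 2)))) ≈ Add(4101.9, Mul(-68845., I))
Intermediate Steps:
Mul(Add(d, -2047), Add(Pow(Add(Add(Mul(490, Pow(-63, -1)), Mul(-1093, Pow(-742, -1))), -1782), Rational(1, 2)), Add(Mul(1178, Pow(-327, -1)), Mul(1974, Pow(1823, -1))))) = Mul(Add(419, -2047), Add(Pow(Add(Add(Mul(490, Pow(-63, -1)), Mul(-1093, Pow(-742, -1))), -1782), Rational(1, 2)), Add(Mul(1178, Pow(-327, -1)), Mul(1974, Pow(1823, -1))))) = Mul(-1628, Add(Pow(Add(Add(Mul(490, Rational(-1, 63)), Mul(-1093, Rational(-1, 742))), -1782), Rational(1, 2)), Add(Mul(1178, Rational(-1, 327)), Mul(1974, Rational(1, 1823))))) = Mul(-1628, Add(Pow(Add(Add(Rational(-70, 9), Rational(1093, 742)), -1782), Rational(1, 2)), Add(Rational(-1178, 327), Rational(1974, 1823)))) = Mul(-1628, Add(Pow(Add(Rational(-42103, 6678), -1782), Rational(1, 2)), Rational(-1501996, 596121))) = Mul(-1628, Add(Pow(Rational(-11942299, 6678), Rational(1, 2)), Rational(-1501996, 596121))) = Mul(-1628, Add(Mul(Rational(1, 2226), I, Pow(8861185858, Rational(1, 2))), Rational(-1501996, 596121))) = Mul(-1628, Add(Rational(-1501996, 596121), Mul(Rational(1, 2226), I, Pow(8861185858, Rational(1, 2))))) = Add(Rational(2445249488, 596121), Mul(Rational(-814, 1113), I, Pow(8861185858, Rational(1, 2))))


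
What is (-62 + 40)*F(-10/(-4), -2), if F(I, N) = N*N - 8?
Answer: 88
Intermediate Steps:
F(I, N) = -8 + N**2 (F(I, N) = N**2 - 8 = -8 + N**2)
(-62 + 40)*F(-10/(-4), -2) = (-62 + 40)*(-8 + (-2)**2) = -22*(-8 + 4) = -22*(-4) = 88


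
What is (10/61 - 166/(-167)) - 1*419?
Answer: -4256557/10187 ≈ -417.84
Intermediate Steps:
(10/61 - 166/(-167)) - 1*419 = (10*(1/61) - 166*(-1/167)) - 419 = (10/61 + 166/167) - 419 = 11796/10187 - 419 = -4256557/10187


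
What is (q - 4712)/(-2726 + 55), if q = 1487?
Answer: 3225/2671 ≈ 1.2074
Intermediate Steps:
(q - 4712)/(-2726 + 55) = (1487 - 4712)/(-2726 + 55) = -3225/(-2671) = -3225*(-1/2671) = 3225/2671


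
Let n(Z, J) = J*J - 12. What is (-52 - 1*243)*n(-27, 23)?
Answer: -152515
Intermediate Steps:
n(Z, J) = -12 + J**2 (n(Z, J) = J**2 - 12 = -12 + J**2)
(-52 - 1*243)*n(-27, 23) = (-52 - 1*243)*(-12 + 23**2) = (-52 - 243)*(-12 + 529) = -295*517 = -152515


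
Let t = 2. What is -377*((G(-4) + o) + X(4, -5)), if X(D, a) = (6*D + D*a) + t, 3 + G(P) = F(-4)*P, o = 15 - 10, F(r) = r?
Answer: -9048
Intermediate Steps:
o = 5
G(P) = -3 - 4*P
X(D, a) = 2 + 6*D + D*a (X(D, a) = (6*D + D*a) + 2 = 2 + 6*D + D*a)
-377*((G(-4) + o) + X(4, -5)) = -377*(((-3 - 4*(-4)) + 5) + (2 + 6*4 + 4*(-5))) = -377*(((-3 + 16) + 5) + (2 + 24 - 20)) = -377*((13 + 5) + 6) = -377*(18 + 6) = -377*24 = -9048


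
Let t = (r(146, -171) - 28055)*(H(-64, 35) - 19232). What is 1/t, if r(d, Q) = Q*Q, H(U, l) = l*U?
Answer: -1/25465792 ≈ -3.9268e-8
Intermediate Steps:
H(U, l) = U*l
r(d, Q) = Q²
t = -25465792 (t = ((-171)² - 28055)*(-64*35 - 19232) = (29241 - 28055)*(-2240 - 19232) = 1186*(-21472) = -25465792)
1/t = 1/(-25465792) = -1/25465792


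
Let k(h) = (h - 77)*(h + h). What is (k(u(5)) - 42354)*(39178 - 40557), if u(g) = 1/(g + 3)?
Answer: 1869845397/32 ≈ 5.8433e+7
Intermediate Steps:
u(g) = 1/(3 + g)
k(h) = 2*h*(-77 + h) (k(h) = (-77 + h)*(2*h) = 2*h*(-77 + h))
(k(u(5)) - 42354)*(39178 - 40557) = (2*(-77 + 1/(3 + 5))/(3 + 5) - 42354)*(39178 - 40557) = (2*(-77 + 1/8)/8 - 42354)*(-1379) = (2*(⅛)*(-77 + ⅛) - 42354)*(-1379) = (2*(⅛)*(-615/8) - 42354)*(-1379) = (-615/32 - 42354)*(-1379) = -1355943/32*(-1379) = 1869845397/32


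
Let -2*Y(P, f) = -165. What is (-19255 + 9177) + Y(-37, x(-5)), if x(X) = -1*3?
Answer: -19991/2 ≈ -9995.5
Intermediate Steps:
x(X) = -3
Y(P, f) = 165/2 (Y(P, f) = -½*(-165) = 165/2)
(-19255 + 9177) + Y(-37, x(-5)) = (-19255 + 9177) + 165/2 = -10078 + 165/2 = -19991/2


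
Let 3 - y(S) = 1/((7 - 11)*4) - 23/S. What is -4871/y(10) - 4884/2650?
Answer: -517373618/568425 ≈ -910.19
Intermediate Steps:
y(S) = 49/16 + 23/S (y(S) = 3 - (1/((7 - 11)*4) - 23/S) = 3 - ((¼)/(-4) - 23/S) = 3 - (-¼*¼ - 23/S) = 3 - (-1/16 - 23/S) = 3 + (1/16 + 23/S) = 49/16 + 23/S)
-4871/y(10) - 4884/2650 = -4871/(49/16 + 23/10) - 4884/2650 = -4871/(49/16 + 23*(⅒)) - 4884*1/2650 = -4871/(49/16 + 23/10) - 2442/1325 = -4871/429/80 - 2442/1325 = -4871*80/429 - 2442/1325 = -389680/429 - 2442/1325 = -517373618/568425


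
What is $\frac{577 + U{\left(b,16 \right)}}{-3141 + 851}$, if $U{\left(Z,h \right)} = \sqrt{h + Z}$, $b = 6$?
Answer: $- \frac{577}{2290} - \frac{\sqrt{22}}{2290} \approx -0.25401$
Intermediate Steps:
$U{\left(Z,h \right)} = \sqrt{Z + h}$
$\frac{577 + U{\left(b,16 \right)}}{-3141 + 851} = \frac{577 + \sqrt{6 + 16}}{-3141 + 851} = \frac{577 + \sqrt{22}}{-2290} = \left(577 + \sqrt{22}\right) \left(- \frac{1}{2290}\right) = - \frac{577}{2290} - \frac{\sqrt{22}}{2290}$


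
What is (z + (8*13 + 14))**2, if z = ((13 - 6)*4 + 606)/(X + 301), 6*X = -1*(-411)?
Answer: 7826940900/546121 ≈ 14332.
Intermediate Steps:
X = 137/2 (X = (-1*(-411))/6 = (1/6)*411 = 137/2 ≈ 68.500)
z = 1268/739 (z = ((13 - 6)*4 + 606)/(137/2 + 301) = (7*4 + 606)/(739/2) = (28 + 606)*(2/739) = 634*(2/739) = 1268/739 ≈ 1.7158)
(z + (8*13 + 14))**2 = (1268/739 + (8*13 + 14))**2 = (1268/739 + (104 + 14))**2 = (1268/739 + 118)**2 = (88470/739)**2 = 7826940900/546121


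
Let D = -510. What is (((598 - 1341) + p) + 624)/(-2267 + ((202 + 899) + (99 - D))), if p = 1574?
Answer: -1455/557 ≈ -2.6122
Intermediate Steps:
(((598 - 1341) + p) + 624)/(-2267 + ((202 + 899) + (99 - D))) = (((598 - 1341) + 1574) + 624)/(-2267 + ((202 + 899) + (99 - 1*(-510)))) = ((-743 + 1574) + 624)/(-2267 + (1101 + (99 + 510))) = (831 + 624)/(-2267 + (1101 + 609)) = 1455/(-2267 + 1710) = 1455/(-557) = 1455*(-1/557) = -1455/557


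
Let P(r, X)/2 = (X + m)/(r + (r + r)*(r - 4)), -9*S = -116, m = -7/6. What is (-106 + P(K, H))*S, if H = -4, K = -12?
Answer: -110693/81 ≈ -1366.6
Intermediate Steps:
m = -7/6 (m = -7*⅙ = -7/6 ≈ -1.1667)
S = 116/9 (S = -⅑*(-116) = 116/9 ≈ 12.889)
P(r, X) = 2*(-7/6 + X)/(r + 2*r*(-4 + r)) (P(r, X) = 2*((X - 7/6)/(r + (r + r)*(r - 4))) = 2*((-7/6 + X)/(r + (2*r)*(-4 + r))) = 2*((-7/6 + X)/(r + 2*r*(-4 + r))) = 2*(-7/6 + X)/(r + 2*r*(-4 + r)))
(-106 + P(K, H))*S = (-106 + (⅓)*(-7 + 6*(-4))/(-12*(-7 + 2*(-12))))*(116/9) = (-106 + (⅓)*(-1/12)*(-7 - 24)/(-7 - 24))*(116/9) = (-106 + (⅓)*(-1/12)*(-31)/(-31))*(116/9) = (-106 + (⅓)*(-1/12)*(-1/31)*(-31))*(116/9) = (-106 - 1/36)*(116/9) = -3817/36*116/9 = -110693/81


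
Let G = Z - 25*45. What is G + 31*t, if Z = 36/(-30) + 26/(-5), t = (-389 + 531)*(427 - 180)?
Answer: 5430813/5 ≈ 1.0862e+6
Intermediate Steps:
t = 35074 (t = 142*247 = 35074)
Z = -32/5 (Z = 36*(-1/30) + 26*(-⅕) = -6/5 - 26/5 = -32/5 ≈ -6.4000)
G = -5657/5 (G = -32/5 - 25*45 = -32/5 - 1125 = -5657/5 ≈ -1131.4)
G + 31*t = -5657/5 + 31*35074 = -5657/5 + 1087294 = 5430813/5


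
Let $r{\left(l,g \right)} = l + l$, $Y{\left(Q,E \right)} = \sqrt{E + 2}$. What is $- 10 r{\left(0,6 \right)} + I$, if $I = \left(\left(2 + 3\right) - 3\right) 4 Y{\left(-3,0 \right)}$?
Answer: $8 \sqrt{2} \approx 11.314$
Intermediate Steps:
$Y{\left(Q,E \right)} = \sqrt{2 + E}$
$r{\left(l,g \right)} = 2 l$
$I = 8 \sqrt{2}$ ($I = \left(\left(2 + 3\right) - 3\right) 4 \sqrt{2 + 0} = \left(5 - 3\right) 4 \sqrt{2} = 2 \cdot 4 \sqrt{2} = 8 \sqrt{2} \approx 11.314$)
$- 10 r{\left(0,6 \right)} + I = - 10 \cdot 2 \cdot 0 + 8 \sqrt{2} = \left(-10\right) 0 + 8 \sqrt{2} = 0 + 8 \sqrt{2} = 8 \sqrt{2}$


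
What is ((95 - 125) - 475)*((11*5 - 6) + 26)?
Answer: -37875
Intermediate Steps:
((95 - 125) - 475)*((11*5 - 6) + 26) = (-30 - 475)*((55 - 6) + 26) = -505*(49 + 26) = -505*75 = -37875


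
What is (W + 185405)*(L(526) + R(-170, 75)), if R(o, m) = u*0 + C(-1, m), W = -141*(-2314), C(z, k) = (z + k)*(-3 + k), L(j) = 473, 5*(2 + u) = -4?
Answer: 2968249879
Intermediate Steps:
u = -14/5 (u = -2 + (1/5)*(-4) = -2 - 4/5 = -14/5 ≈ -2.8000)
C(z, k) = (-3 + k)*(k + z) (C(z, k) = (k + z)*(-3 + k) = (-3 + k)*(k + z))
W = 326274
R(o, m) = 3 + m**2 - 4*m (R(o, m) = -14/5*0 + (m**2 - 3*m - 3*(-1) + m*(-1)) = 0 + (m**2 - 3*m + 3 - m) = 0 + (3 + m**2 - 4*m) = 3 + m**2 - 4*m)
(W + 185405)*(L(526) + R(-170, 75)) = (326274 + 185405)*(473 + (3 + 75**2 - 4*75)) = 511679*(473 + (3 + 5625 - 300)) = 511679*(473 + 5328) = 511679*5801 = 2968249879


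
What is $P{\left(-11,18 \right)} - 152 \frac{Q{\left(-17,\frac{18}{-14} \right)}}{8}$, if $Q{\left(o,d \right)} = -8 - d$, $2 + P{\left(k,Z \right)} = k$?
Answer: $\frac{802}{7} \approx 114.57$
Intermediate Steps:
$P{\left(k,Z \right)} = -2 + k$
$P{\left(-11,18 \right)} - 152 \frac{Q{\left(-17,\frac{18}{-14} \right)}}{8} = \left(-2 - 11\right) - 152 \frac{-8 - \frac{18}{-14}}{8} = -13 - 152 \left(-8 - 18 \left(- \frac{1}{14}\right)\right) \frac{1}{8} = -13 - 152 \left(-8 - - \frac{9}{7}\right) \frac{1}{8} = -13 - 152 \left(-8 + \frac{9}{7}\right) \frac{1}{8} = -13 - 152 \left(\left(- \frac{47}{7}\right) \frac{1}{8}\right) = -13 - - \frac{893}{7} = -13 + \frac{893}{7} = \frac{802}{7}$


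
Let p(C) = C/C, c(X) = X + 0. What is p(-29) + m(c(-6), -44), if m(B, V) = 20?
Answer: 21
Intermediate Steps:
c(X) = X
p(C) = 1
p(-29) + m(c(-6), -44) = 1 + 20 = 21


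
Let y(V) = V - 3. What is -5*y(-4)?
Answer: 35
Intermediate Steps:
y(V) = -3 + V
-5*y(-4) = -5*(-3 - 4) = -5*(-7) = 35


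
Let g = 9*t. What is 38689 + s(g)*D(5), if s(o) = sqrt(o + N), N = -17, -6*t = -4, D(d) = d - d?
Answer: 38689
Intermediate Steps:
D(d) = 0
t = 2/3 (t = -1/6*(-4) = 2/3 ≈ 0.66667)
g = 6 (g = 9*(2/3) = 6)
s(o) = sqrt(-17 + o) (s(o) = sqrt(o - 17) = sqrt(-17 + o))
38689 + s(g)*D(5) = 38689 + sqrt(-17 + 6)*0 = 38689 + sqrt(-11)*0 = 38689 + (I*sqrt(11))*0 = 38689 + 0 = 38689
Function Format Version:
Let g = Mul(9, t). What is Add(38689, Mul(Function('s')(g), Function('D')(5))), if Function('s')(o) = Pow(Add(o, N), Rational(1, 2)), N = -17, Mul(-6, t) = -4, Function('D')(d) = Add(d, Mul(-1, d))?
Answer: 38689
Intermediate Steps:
Function('D')(d) = 0
t = Rational(2, 3) (t = Mul(Rational(-1, 6), -4) = Rational(2, 3) ≈ 0.66667)
g = 6 (g = Mul(9, Rational(2, 3)) = 6)
Function('s')(o) = Pow(Add(-17, o), Rational(1, 2)) (Function('s')(o) = Pow(Add(o, -17), Rational(1, 2)) = Pow(Add(-17, o), Rational(1, 2)))
Add(38689, Mul(Function('s')(g), Function('D')(5))) = Add(38689, Mul(Pow(Add(-17, 6), Rational(1, 2)), 0)) = Add(38689, Mul(Pow(-11, Rational(1, 2)), 0)) = Add(38689, Mul(Mul(I, Pow(11, Rational(1, 2))), 0)) = Add(38689, 0) = 38689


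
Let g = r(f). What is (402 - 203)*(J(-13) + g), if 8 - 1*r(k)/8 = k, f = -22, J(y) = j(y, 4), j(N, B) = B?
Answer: 48556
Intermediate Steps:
J(y) = 4
r(k) = 64 - 8*k
g = 240 (g = 64 - 8*(-22) = 64 + 176 = 240)
(402 - 203)*(J(-13) + g) = (402 - 203)*(4 + 240) = 199*244 = 48556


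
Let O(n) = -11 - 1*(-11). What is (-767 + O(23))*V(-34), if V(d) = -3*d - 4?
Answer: -75166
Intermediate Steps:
O(n) = 0 (O(n) = -11 + 11 = 0)
V(d) = -4 - 3*d
(-767 + O(23))*V(-34) = (-767 + 0)*(-4 - 3*(-34)) = -767*(-4 + 102) = -767*98 = -75166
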